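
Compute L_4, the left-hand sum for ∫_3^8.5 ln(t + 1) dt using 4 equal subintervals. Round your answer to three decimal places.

9.725

Δt = (8.5 − 3)/4 = 1.375.
Left endpoints: 3, 4.375, 5.75, 7.125.
f(3) ≈ 1.386, f(4.375) ≈ 1.682, f(5.75) ≈ 1.910, f(7.125) ≈ 2.095.
Sum = Δt · [f(3) + f(4.375) + f(5.75) + f(7.125)].
Sum ≈ 9.725.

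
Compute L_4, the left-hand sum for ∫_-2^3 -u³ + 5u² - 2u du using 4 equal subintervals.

54.140625

Δu = (3 − (-2))/4 = 1.25.
Left endpoints: -2, -0.75, 0.5, 1.75.
f(-2) = 32, f(-0.75) = 4.734375, f(0.5) = 0.125, f(1.75) = 6.453125.
Sum = Δu · [f(-2) + f(-0.75) + f(0.5) + f(1.75)].
Sum = 54.140625.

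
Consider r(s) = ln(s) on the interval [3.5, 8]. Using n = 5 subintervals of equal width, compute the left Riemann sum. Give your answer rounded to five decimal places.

Δs = (8 − 3.5)/5 = 0.9.
Left endpoints: 3.5, 4.4, 5.3, 6.2, 7.1.
r(3.5) ≈ 1.25276, r(4.4) ≈ 1.48160, r(5.3) ≈ 1.66771, r(6.2) ≈ 1.82455, r(7.1) ≈ 1.96009.
Sum = Δs · [r(3.5) + r(4.4) + r(5.3) + r(6.2) + r(7.1)].
Sum ≈ 7.36805.

7.36805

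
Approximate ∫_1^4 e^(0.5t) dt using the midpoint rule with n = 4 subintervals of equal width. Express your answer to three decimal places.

Δt = (4 − 1)/4 = 0.75.
Midpoints: 1.375, 2.125, 2.875, 3.625.
f(1.375) ≈ 1.989, f(2.125) ≈ 2.894, f(2.875) ≈ 4.210, f(3.625) ≈ 6.126.
Sum = Δt · [f(1.375) + f(2.125) + f(2.875) + f(3.625)].
Sum ≈ 11.414.

11.414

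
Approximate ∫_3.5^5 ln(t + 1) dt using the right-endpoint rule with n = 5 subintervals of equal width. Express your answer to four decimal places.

Δt = (5 − 3.5)/5 = 0.3.
Right endpoints: 3.8, 4.1, 4.4, 4.7, 5.
f(3.8) ≈ 1.5686, f(4.1) ≈ 1.6292, f(4.4) ≈ 1.6864, f(4.7) ≈ 1.7405, f(5) ≈ 1.7918.
Sum = Δt · [f(3.8) + f(4.1) + f(4.4) + f(4.7) + f(5)].
Sum ≈ 2.5249.

2.5249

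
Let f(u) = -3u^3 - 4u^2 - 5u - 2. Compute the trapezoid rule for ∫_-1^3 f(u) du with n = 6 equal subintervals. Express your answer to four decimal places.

Δu = (3 − (-1))/6 = 2/3.
f(-1) = 2, f(-1/3) = -2/3, f(1/3) = -38/9, f(1) = -14, f(5/3) = -106/3, f(7/3) = -662/9, f(3) = -134.
T_6 = (Δu/2)·[f(u_0) + 2f(u_1) + ... + 2f(u_{5}) + f(u_6)].
Sum ≈ -129.1852.

-129.1852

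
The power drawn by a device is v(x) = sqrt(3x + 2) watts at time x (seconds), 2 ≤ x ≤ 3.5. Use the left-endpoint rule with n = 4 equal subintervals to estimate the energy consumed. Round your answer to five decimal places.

4.65879

Δx = (3.5 − 2)/4 = 0.375.
Left endpoints: 2, 2.375, 2.75, 3.125.
v(2) ≈ 2.82843, v(2.375) ≈ 3.02076, v(2.75) ≈ 3.20156, v(3.125) ≈ 3.37268.
Sum = Δx · [v(2) + v(2.375) + v(2.75) + v(3.125)].
Sum ≈ 4.65879.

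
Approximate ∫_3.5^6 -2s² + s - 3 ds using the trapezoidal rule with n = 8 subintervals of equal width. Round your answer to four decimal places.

Δs = (6 − 3.5)/8 = 0.3125.
f(3.5) = -24, f(3.8125) = -28.2578125, f(4.125) = -32.90625, f(4.4375) = -37.9453125, f(4.75) = -43.375, f(5.0625) = -49.1953125, f(5.375) = -55.40625, f(5.6875) = -62.0078125, f(6) = -69.
T_8 = (Δs/2)·[f(s_0) + 2f(s_1) + ... + 2f(s_{7}) + f(s_8)].
Sum ≈ -111.1230.

-111.1230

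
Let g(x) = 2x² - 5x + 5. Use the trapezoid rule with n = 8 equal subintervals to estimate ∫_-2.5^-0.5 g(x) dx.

Δx = (-0.5 − (-2.5))/8 = 0.25.
g(-2.5) = 30, g(-2.25) = 26.375, g(-2) = 23, g(-1.75) = 19.875, g(-1.5) = 17, g(-1.25) = 14.375, g(-1) = 12, g(-0.75) = 9.875, g(-0.5) = 8.
T_8 = (Δx/2)·[g(x_0) + 2g(x_1) + ... + 2g(x_{7}) + g(x_8)].
Sum = 35.375.

35.375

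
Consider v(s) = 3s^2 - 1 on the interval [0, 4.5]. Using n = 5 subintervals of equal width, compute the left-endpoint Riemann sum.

Δs = (4.5 − 0)/5 = 0.9.
Left endpoints: 0, 0.9, 1.8, 2.7, 3.6.
v(0) = -1, v(0.9) = 1.43, v(1.8) = 8.72, v(2.7) = 20.87, v(3.6) = 37.88.
Sum = Δs · [v(0) + v(0.9) + v(1.8) + v(2.7) + v(3.6)].
Sum = 61.11.

61.11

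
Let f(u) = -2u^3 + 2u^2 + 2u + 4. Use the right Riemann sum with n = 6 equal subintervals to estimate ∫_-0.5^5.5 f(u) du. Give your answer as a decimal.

-436

Δu = (5.5 − (-0.5))/6 = 1.
Right endpoints: 0.5, 1.5, 2.5, 3.5, 4.5, 5.5.
f(0.5) = 5.25, f(1.5) = 4.75, f(2.5) = -9.75, f(3.5) = -50.25, f(4.5) = -128.75, f(5.5) = -257.25.
Sum = Δu · [f(0.5) + f(1.5) + f(2.5) + ...].
Sum = -436.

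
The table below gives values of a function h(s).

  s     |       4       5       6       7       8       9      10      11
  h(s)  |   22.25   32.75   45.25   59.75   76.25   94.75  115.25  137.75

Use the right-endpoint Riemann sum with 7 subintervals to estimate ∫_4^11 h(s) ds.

Δs = 1.
Sum = 1·[32.75 + 45.25 + 59.75 + 76.25 + 94.75 + 115.25 + 137.75] = 561.75.

561.75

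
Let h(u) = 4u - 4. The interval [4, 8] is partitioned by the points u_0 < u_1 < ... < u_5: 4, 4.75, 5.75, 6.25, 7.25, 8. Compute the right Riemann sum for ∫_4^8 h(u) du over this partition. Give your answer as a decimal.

86.75

Subinterval widths: 0.75, 1, 0.5, 1, 0.75.
Right endpoints: 4.75, 5.75, 6.25, 7.25, 8.
h(4.75) = 15, h(5.75) = 19, h(6.25) = 21, h(7.25) = 25, h(8) = 28.
Sum = Σ Δu_i · h(u_i).
Sum = 86.75.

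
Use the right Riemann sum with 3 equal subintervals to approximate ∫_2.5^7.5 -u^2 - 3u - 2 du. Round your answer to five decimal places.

Δu = (7.5 − 2.5)/3 = 5/3.
Right endpoints: 25/6, 35/6, 7.5.
f(25/6) = -1147/36, f(35/6) = -1927/36, f(7.5) = -80.75.
Sum = Δu · [f(25/6) + f(35/6) + f(7.5)].
Sum ≈ -276.89815.

-276.89815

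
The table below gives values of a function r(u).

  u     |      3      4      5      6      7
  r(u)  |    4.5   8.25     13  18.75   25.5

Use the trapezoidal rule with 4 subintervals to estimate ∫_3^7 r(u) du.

55

Δu = 1.
T_4 = (1/2)·[4.5 + 2·8.25 + 2·13 + 2·18.75 + 25.5] = 55.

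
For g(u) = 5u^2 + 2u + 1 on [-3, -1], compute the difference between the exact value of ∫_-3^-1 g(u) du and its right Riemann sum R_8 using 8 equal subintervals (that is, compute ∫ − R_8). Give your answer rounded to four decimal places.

4.3958

Exact integral: ∫_-3^-1 g(u) du ≈ 37.333333.
R_8 = 32.9375.
Error ≈ 37.333333 − 32.9375 ≈ 4.3958.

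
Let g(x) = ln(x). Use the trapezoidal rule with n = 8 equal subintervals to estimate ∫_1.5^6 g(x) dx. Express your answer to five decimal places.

5.62925

Δx = (6 − 1.5)/8 = 0.5625.
g(1.5) ≈ 0.40547, g(2.0625) ≈ 0.72392, g(2.625) ≈ 0.96508, g(3.1875) ≈ 1.15924, g(3.75) ≈ 1.32176, g(4.3125) ≈ 1.46152, g(4.875) ≈ 1.58412, g(5.4375) ≈ 1.69332, g(6) ≈ 1.79176.
T_8 = (Δx/2)·[g(x_0) + 2g(x_1) + ... + 2g(x_{7}) + g(x_8)].
Sum ≈ 5.62925.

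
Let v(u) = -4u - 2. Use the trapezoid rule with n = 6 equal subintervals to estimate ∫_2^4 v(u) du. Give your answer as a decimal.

Δu = (4 − 2)/6 = 1/3.
v(2) = -10, v(7/3) = -34/3, v(8/3) = -38/3, v(3) = -14, v(10/3) = -46/3, v(11/3) = -50/3, v(4) = -18.
T_6 = (Δu/2)·[v(u_0) + 2v(u_1) + ... + 2v(u_{5}) + v(u_6)].
Sum = -28.

-28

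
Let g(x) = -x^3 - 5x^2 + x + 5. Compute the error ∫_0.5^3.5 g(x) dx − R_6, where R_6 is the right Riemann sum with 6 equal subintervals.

Exact integral: ∫_0.5^3.5 g(x) dx = -87.75.
R_6 = -114.0625.
Error = -87.75 − (-114.0625) = 26.3125.

26.3125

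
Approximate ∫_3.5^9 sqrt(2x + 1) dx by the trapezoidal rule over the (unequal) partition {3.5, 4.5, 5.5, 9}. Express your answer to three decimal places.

Subinterval widths: 1, 1, 3.5.
f(3.5) ≈ 2.828, f(4.5) ≈ 3.162, f(5.5) ≈ 3.464, f(9) ≈ 4.359.
On each subinterval the trapezoid contributes (Δx_i/2)·[f(x_{i-1}) + f(x_i)].
Sum ≈ 19.999.

19.999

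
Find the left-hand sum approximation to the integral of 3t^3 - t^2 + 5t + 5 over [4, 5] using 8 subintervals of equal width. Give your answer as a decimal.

Δt = (5 − 4)/8 = 0.125.
Left endpoints: 4, 4.125, 4.25, 4.375, 4.5, 4.625, 4.75, 4.875.
f(4) = 201, f(4.125) = 112219/512, f(4.25) = 238.484375, f(4.375) = 132585/512, f(4.5) = 280.625, f(4.625) = 155407/512, f(4.75) = 327.703125, f(4.875) = 180829/512.
Sum = Δt · [f(4) + f(4.125) + f(4.25) + ...].
Sum = 272.83203125.

272.83203125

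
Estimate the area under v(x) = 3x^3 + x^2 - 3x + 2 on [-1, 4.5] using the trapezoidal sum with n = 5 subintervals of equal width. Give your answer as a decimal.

Δx = (4.5 − (-1))/5 = 1.1.
v(-1) = 3, v(0.1) = 1.713, v(1.2) = 5.024, v(2.3) = 36.891, v(3.4) = 121.272, v(4.5) = 282.125.
T_5 = (Δx/2)·[v(x_0) + 2v(x_1) + ... + 2v(x_{4}) + v(x_5)].
Sum = 338.20875.

338.20875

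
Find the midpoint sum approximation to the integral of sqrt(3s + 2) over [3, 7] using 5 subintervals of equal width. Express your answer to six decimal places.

16.408432

Δs = (7 − 3)/5 = 0.8.
Midpoints: 3.4, 4.2, 5, 5.8, 6.6.
f(3.4) ≈ 3.492850, f(4.2) ≈ 3.820995, f(5) ≈ 4.123106, f(5.8) ≈ 4.404543, f(6.6) ≈ 4.669047.
Sum = Δs · [f(3.4) + f(4.2) + f(5) + f(5.8) + f(6.6)].
Sum ≈ 16.408432.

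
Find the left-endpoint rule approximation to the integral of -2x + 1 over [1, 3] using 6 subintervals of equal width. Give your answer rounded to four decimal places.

Δx = (3 − 1)/6 = 1/3.
Left endpoints: 1, 4/3, 5/3, 2, 7/3, 8/3.
f(1) = -1, f(4/3) = -5/3, f(5/3) = -7/3, f(2) = -3, f(7/3) = -11/3, f(8/3) = -13/3.
Sum = Δx · [f(1) + f(4/3) + f(5/3) + ...].
Sum ≈ -5.3333.

-5.3333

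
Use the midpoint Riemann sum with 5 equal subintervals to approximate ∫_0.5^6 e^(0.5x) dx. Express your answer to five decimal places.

Δx = (6 − 0.5)/5 = 1.1.
Midpoints: 1.05, 2.15, 3.25, 4.35, 5.45.
f(1.05) ≈ 1.69046, f(2.15) ≈ 2.92999, f(3.25) ≈ 5.07842, f(4.35) ≈ 8.80219, f(5.45) ≈ 15.25641.
Sum = Δx · [f(1.05) + f(2.15) + f(3.25) + f(4.35) + f(5.45)].
Sum ≈ 37.13322.

37.13322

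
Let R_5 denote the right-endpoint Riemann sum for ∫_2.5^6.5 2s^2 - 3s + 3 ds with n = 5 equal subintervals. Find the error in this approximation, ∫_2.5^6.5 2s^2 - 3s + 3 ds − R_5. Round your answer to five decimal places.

Exact integral: ∫_2.5^6.5 f(s) ds ≈ 130.6666667.
R_5 = 155.52.
Error ≈ 130.6666667 − 155.52 ≈ -24.85333.

-24.85333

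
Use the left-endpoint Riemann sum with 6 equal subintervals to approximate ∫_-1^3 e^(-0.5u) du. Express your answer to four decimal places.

3.3527

Δu = (3 − (-1))/6 = 2/3.
Left endpoints: -1, -1/3, 1/3, 1, 5/3, 7/3.
f(-1) ≈ 1.6487, f(-1/3) ≈ 1.1814, f(1/3) ≈ 0.8465, f(1) ≈ 0.6065, f(5/3) ≈ 0.4346, f(7/3) ≈ 0.3114.
Sum = Δu · [f(-1) + f(-1/3) + f(1/3) + ...].
Sum ≈ 3.3527.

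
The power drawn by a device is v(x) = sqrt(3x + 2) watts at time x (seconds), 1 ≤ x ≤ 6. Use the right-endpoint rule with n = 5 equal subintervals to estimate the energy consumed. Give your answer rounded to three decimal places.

Δx = (6 − 1)/5 = 1.
Right endpoints: 2, 3, 4, 5, 6.
v(2) ≈ 2.828, v(3) ≈ 3.317, v(4) ≈ 3.742, v(5) ≈ 4.123, v(6) ≈ 4.472.
Sum = Δx · [v(2) + v(3) + v(4) + v(5) + v(6)].
Sum ≈ 18.482.

18.482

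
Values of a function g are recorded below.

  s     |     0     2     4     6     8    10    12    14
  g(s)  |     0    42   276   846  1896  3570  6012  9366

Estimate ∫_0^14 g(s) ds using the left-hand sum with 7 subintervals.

Δs = 2.
Sum = 2·[0 + 42 + 276 + 846 + 1896 + 3570 + 6012] = 25284.

25284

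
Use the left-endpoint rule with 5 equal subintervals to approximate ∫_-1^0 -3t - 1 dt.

Δt = (0 − (-1))/5 = 0.2.
Left endpoints: -1, -0.8, -0.6, -0.4, -0.2.
f(-1) = 2, f(-0.8) = 1.4, f(-0.6) = 0.8, f(-0.4) = 0.2, f(-0.2) = -0.4.
Sum = Δt · [f(-1) + f(-0.8) + f(-0.6) + f(-0.4) + f(-0.2)].
Sum = 0.8.

0.8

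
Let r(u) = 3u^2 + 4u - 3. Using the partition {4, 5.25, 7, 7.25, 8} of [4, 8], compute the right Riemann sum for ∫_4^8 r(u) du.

638.53125

Subinterval widths: 1.25, 1.75, 0.25, 0.75.
Right endpoints: 5.25, 7, 7.25, 8.
r(5.25) = 100.6875, r(7) = 172, r(7.25) = 183.6875, r(8) = 221.
Sum = Σ Δu_i · r(u_i).
Sum = 638.53125.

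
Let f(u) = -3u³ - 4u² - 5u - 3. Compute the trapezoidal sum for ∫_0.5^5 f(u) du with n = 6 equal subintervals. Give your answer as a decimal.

-722.70703125

Δu = (5 − 0.5)/6 = 0.75.
f(0.5) = -6.875, f(1.25) = -21.359375, f(2) = -53, f(2.75) = -109.390625, f(3.5) = -198.125, f(4.25) = -326.796875, f(5) = -503.
T_6 = (Δu/2)·[f(u_0) + 2f(u_1) + ... + 2f(u_{5}) + f(u_6)].
Sum = -722.70703125.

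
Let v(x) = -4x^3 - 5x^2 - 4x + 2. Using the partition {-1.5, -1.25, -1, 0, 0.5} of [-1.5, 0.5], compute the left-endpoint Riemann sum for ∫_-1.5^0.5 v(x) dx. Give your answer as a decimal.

10.3125

Subinterval widths: 0.25, 0.25, 1, 0.5.
Left endpoints: -1.5, -1.25, -1, 0.
v(-1.5) = 10.25, v(-1.25) = 7, v(-1) = 5, v(0) = 2.
Sum = Σ Δx_i · v(x_i).
Sum = 10.3125.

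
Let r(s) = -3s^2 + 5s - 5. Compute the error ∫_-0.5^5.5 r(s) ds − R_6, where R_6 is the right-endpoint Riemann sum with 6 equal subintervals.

Exact integral: ∫_-0.5^5.5 r(s) ds = -121.5.
R_6 = -154.5.
Error = -121.5 − (-154.5) = 33.

33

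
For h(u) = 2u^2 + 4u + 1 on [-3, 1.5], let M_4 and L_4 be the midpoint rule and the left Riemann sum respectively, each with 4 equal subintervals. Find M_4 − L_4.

-0.31640625

M_4 = 10.30078125.
L_4 = 10.6171875.
M_4 − L_4 = -0.31640625.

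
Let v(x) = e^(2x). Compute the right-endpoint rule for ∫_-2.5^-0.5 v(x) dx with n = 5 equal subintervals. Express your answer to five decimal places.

0.26233

Δx = (-0.5 − (-2.5))/5 = 0.4.
Right endpoints: -2.1, -1.7, -1.3, -0.9, -0.5.
v(-2.1) ≈ 0.01500, v(-1.7) ≈ 0.03337, v(-1.3) ≈ 0.07427, v(-0.9) ≈ 0.16530, v(-0.5) ≈ 0.36788.
Sum = Δx · [v(-2.1) + v(-1.7) + v(-1.3) + v(-0.9) + v(-0.5)].
Sum ≈ 0.26233.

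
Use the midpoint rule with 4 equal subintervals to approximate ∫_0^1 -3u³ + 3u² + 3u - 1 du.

0.7578125

Δu = (1 − 0)/4 = 0.25.
Midpoints: 0.125, 0.375, 0.625, 0.875.
f(0.125) = -299/512, f(0.375) = 199/512, f(0.625) = 673/512, f(0.875) = 979/512.
Sum = Δu · [f(0.125) + f(0.375) + f(0.625) + f(0.875)].
Sum = 0.7578125.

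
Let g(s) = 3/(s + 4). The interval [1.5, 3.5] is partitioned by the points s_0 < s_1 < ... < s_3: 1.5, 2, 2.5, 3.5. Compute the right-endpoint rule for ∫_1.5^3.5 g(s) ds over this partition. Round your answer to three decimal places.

Subinterval widths: 0.5, 0.5, 1.
Right endpoints: 2, 2.5, 3.5.
g(2) = 0.5, g(2.5) = 6/13, g(3.5) = 0.4.
Sum = Σ Δs_i · g(s_i).
Sum ≈ 0.881.

0.881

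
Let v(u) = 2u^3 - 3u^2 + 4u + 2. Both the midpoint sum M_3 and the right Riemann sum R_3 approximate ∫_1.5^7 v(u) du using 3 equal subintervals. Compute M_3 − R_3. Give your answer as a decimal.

-618.234375

M_3 ≈ 928.182292.
R_3 ≈ 1546.416667.
M_3 − R_3 = -618.234375.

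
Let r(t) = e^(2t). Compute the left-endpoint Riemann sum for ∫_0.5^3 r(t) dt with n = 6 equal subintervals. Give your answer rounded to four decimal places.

128.3365

Δt = (3 − 0.5)/6 = 5/12.
Left endpoints: 0.5, 11/12, 4/3, 1.75, 13/6, 31/12.
r(0.5) ≈ 2.7183, r(11/12) ≈ 6.2547, r(4/3) ≈ 14.3919, r(1.75) ≈ 33.1155, r(13/6) ≈ 76.1979, r(31/12) ≈ 175.3294.
Sum = Δt · [r(0.5) + r(11/12) + r(4/3) + ...].
Sum ≈ 128.3365.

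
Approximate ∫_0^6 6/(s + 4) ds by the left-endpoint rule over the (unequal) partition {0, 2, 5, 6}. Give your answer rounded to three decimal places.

Subinterval widths: 2, 3, 1.
Left endpoints: 0, 2, 5.
f(0) = 1.5, f(2) = 1, f(5) = 2/3.
Sum = Σ Δs_i · f(s_i).
Sum ≈ 6.667.

6.667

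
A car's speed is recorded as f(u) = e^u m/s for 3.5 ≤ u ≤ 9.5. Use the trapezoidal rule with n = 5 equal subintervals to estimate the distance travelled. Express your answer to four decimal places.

Δu = (9.5 − 3.5)/5 = 1.2.
f(3.5) ≈ 33.1155, f(4.7) ≈ 109.9472, f(5.9) ≈ 365.0375, f(7.1) ≈ 1211.9671, f(8.3) ≈ 4023.8724, f(9.5) ≈ 13359.7268.
T_5 = (Δu/2)·[f(u_0) + 2f(u_1) + ... + 2f(u_{4}) + f(u_5)].
Sum ≈ 14888.6943.

14888.6943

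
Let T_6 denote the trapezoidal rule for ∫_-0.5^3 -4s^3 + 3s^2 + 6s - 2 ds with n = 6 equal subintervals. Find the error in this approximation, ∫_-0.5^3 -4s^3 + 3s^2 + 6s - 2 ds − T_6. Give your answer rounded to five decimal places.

Exact integral: ∫_-0.5^3 f(s) ds = -34.5625.
T_6 ≈ -36.9444444.
Error ≈ -34.5625 − (-36.9444444) ≈ 2.38194.

2.38194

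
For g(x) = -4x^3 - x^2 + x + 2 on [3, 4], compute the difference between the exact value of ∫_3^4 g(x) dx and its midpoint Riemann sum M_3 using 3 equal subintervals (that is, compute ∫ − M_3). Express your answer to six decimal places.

-0.398148

Exact integral: ∫_3^4 g(x) dx ≈ -181.83333333.
M_3 ≈ -181.43518519.
Error ≈ -181.83333333 − (-181.43518519) ≈ -0.398148.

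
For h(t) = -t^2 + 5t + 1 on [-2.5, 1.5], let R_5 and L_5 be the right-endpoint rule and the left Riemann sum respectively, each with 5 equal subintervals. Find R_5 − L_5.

R_5 = -3.16.
L_5 = -22.36.
R_5 − L_5 = 19.2.

19.2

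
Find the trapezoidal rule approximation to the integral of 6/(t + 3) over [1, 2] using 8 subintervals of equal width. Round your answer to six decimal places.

Δt = (2 − 1)/8 = 0.125.
f(1) = 1.5, f(1.125) = 16/11, f(1.25) = 24/17, f(1.375) = 48/35, f(1.5) = 4/3, f(1.625) = 48/37, f(1.75) = 24/19, f(1.875) = 16/13, f(2) = 1.2.
T_8 = (Δt/2)·[f(t_0) + 2f(t_1) + ... + 2f(t_{7}) + f(t_8)].
Sum ≈ 1.339037.

1.339037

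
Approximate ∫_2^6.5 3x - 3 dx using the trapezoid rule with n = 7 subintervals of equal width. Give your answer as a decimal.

Δx = (6.5 − 2)/7 = 9/14.
f(2) = 3, f(37/14) = 69/14, f(23/7) = 48/7, f(55/14) = 123/14, f(32/7) = 75/7, f(73/14) = 177/14, f(41/7) = 102/7, f(6.5) = 16.5.
T_7 = (Δx/2)·[f(x_0) + 2f(x_1) + ... + 2f(x_{6}) + f(x_7)].
Sum = 43.875.

43.875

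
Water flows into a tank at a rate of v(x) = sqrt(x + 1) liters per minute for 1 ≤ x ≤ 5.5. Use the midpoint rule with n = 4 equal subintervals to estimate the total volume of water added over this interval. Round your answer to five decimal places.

9.17045

Δx = (5.5 − 1)/4 = 1.125.
Midpoints: 1.5625, 2.6875, 3.8125, 4.9375.
v(1.5625) ≈ 1.60078, v(2.6875) ≈ 1.92029, v(3.8125) ≈ 2.19374, v(4.9375) ≈ 2.43670.
Sum = Δx · [v(1.5625) + v(2.6875) + v(3.8125) + v(4.9375)].
Sum ≈ 9.17045.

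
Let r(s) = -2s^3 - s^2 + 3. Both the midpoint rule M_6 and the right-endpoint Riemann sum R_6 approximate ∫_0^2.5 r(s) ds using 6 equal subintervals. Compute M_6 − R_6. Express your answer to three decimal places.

8.735

M_6 ≈ -16.93215.
R_6 ≈ -25.66696.
M_6 − R_6 ≈ 8.735.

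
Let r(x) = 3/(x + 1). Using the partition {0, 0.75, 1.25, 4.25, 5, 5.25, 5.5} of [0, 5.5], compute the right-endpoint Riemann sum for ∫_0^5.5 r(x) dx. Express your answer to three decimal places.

4.277

Subinterval widths: 0.75, 0.5, 3, 0.75, 0.25, 0.25.
Right endpoints: 0.75, 1.25, 4.25, 5, 5.25, 5.5.
r(0.75) = 12/7, r(1.25) = 4/3, r(4.25) = 4/7, r(5) = 0.5, r(5.25) = 0.48, r(5.5) = 6/13.
Sum = Σ Δx_i · r(x_i).
Sum ≈ 4.277.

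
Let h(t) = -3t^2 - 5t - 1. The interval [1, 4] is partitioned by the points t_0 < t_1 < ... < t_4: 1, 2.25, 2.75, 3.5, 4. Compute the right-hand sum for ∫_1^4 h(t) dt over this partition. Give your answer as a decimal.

Subinterval widths: 1.25, 0.5, 0.75, 0.5.
Right endpoints: 2.25, 2.75, 3.5, 4.
h(2.25) = -27.4375, h(2.75) = -37.4375, h(3.5) = -55.25, h(4) = -69.
Sum = Σ Δt_i · h(t_i).
Sum = -128.953125.

-128.953125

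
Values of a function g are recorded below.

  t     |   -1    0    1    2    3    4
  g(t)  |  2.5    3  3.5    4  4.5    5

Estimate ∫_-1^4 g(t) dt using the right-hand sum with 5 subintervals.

Δt = 1.
Sum = 1·[3 + 3.5 + 4 + 4.5 + 5] = 20.

20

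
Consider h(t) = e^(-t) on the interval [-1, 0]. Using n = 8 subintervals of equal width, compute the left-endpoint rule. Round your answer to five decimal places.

1.82791

Δt = (0 − (-1))/8 = 0.125.
Left endpoints: -1, -0.875, -0.75, -0.625, -0.5, -0.375, -0.25, -0.125.
h(-1) ≈ 2.71828, h(-0.875) ≈ 2.39888, h(-0.75) ≈ 2.11700, h(-0.625) ≈ 1.86825, h(-0.5) ≈ 1.64872, h(-0.375) ≈ 1.45499, h(-0.25) ≈ 1.28403, h(-0.125) ≈ 1.13315.
Sum = Δt · [h(-1) + h(-0.875) + h(-0.75) + ...].
Sum ≈ 1.82791.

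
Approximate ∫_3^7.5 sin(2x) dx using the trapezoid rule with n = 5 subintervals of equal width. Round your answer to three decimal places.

0.614

Δx = (7.5 − 3)/5 = 0.9.
f(3) ≈ -0.279, f(3.9) ≈ 0.999, f(4.8) ≈ -0.174, f(5.7) ≈ -0.919, f(6.6) ≈ 0.592, f(7.5) ≈ 0.650.
T_5 = (Δx/2)·[f(x_0) + 2f(x_1) + ... + 2f(x_{4}) + f(x_5)].
Sum ≈ 0.614.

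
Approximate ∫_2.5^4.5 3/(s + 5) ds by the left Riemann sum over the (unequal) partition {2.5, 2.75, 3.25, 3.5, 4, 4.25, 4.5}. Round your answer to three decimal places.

Subinterval widths: 0.25, 0.5, 0.25, 0.5, 0.25, 0.25.
Left endpoints: 2.5, 2.75, 3.25, 3.5, 4, 4.25.
f(2.5) = 0.4, f(2.75) = 12/31, f(3.25) = 4/11, f(3.5) = 6/17, f(4) = 1/3, f(4.25) = 12/37.
Sum = Σ Δs_i · f(s_i).
Sum ≈ 0.725.

0.725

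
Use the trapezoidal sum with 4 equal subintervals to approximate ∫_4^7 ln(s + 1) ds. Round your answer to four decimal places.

5.5848

Δs = (7 − 4)/4 = 0.75.
f(4) ≈ 1.6094, f(4.75) ≈ 1.7492, f(5.5) ≈ 1.8718, f(6.25) ≈ 1.9810, f(7) ≈ 2.0794.
T_4 = (Δs/2)·[f(s_0) + 2f(s_1) + 2f(s_2) + 2f(s_3) + f(s_4)].
Sum ≈ 5.5848.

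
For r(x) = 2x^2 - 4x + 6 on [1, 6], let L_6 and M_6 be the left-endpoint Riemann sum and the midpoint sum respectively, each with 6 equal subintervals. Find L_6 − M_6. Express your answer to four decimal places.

L_6 ≈ 83.657407.
M_6 ≈ 102.754630.
L_6 − M_6 ≈ -19.0972.

-19.0972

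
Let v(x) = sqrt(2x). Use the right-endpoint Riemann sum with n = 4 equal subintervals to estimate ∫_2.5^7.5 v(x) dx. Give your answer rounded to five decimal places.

Δx = (7.5 − 2.5)/4 = 1.25.
Right endpoints: 3.75, 5, 6.25, 7.5.
v(3.75) ≈ 2.73861, v(5) ≈ 3.16228, v(6.25) ≈ 3.53553, v(7.5) ≈ 3.87298.
Sum = Δx · [v(3.75) + v(5) + v(6.25) + v(7.5)].
Sum ≈ 16.63676.

16.63676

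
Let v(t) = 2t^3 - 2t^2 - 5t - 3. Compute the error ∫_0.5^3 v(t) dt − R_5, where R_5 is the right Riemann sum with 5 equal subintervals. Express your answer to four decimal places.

Exact integral: ∫_0.5^3 v(t) dt ≈ -6.822917.
R_5 = 0.
Error ≈ -6.822917 − 0 ≈ -6.8229.

-6.8229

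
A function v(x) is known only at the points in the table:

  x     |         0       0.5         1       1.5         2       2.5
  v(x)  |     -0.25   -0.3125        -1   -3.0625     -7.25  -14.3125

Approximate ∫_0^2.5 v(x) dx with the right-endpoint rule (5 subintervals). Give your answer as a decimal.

Δx = 0.5.
Sum = 0.5·[(-0.3125) + (-1) + (-3.0625) + (-7.25) + (-14.3125)] = -12.96875.

-12.96875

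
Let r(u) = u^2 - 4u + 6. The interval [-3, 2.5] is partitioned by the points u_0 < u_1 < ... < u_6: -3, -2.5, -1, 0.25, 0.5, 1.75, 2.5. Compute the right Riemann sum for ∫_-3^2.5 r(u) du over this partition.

39.28125

Subinterval widths: 0.5, 1.5, 1.25, 0.25, 1.25, 0.75.
Right endpoints: -2.5, -1, 0.25, 0.5, 1.75, 2.5.
r(-2.5) = 22.25, r(-1) = 11, r(0.25) = 5.0625, r(0.5) = 4.25, r(1.75) = 2.0625, r(2.5) = 2.25.
Sum = Σ Δu_i · r(u_i).
Sum = 39.28125.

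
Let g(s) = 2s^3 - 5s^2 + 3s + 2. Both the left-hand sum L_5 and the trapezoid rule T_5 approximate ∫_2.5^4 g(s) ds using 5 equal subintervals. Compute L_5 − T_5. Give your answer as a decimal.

L_5 = 37.92.
T_5 = 45.795.
L_5 − T_5 = -7.875.

-7.875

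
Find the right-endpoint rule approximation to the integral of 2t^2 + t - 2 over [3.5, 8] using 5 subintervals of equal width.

Δt = (8 − 3.5)/5 = 0.9.
Right endpoints: 4.4, 5.3, 6.2, 7.1, 8.
f(4.4) = 41.12, f(5.3) = 59.48, f(6.2) = 81.08, f(7.1) = 105.92, f(8) = 134.
Sum = Δt · [f(4.4) + f(5.3) + f(6.2) + f(7.1) + f(8)].
Sum = 379.44.

379.44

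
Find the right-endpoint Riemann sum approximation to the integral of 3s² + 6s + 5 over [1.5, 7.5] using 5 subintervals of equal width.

Δs = (7.5 − 1.5)/5 = 1.2.
Right endpoints: 2.7, 3.9, 5.1, 6.3, 7.5.
f(2.7) = 43.07, f(3.9) = 74.03, f(5.1) = 113.63, f(6.3) = 161.87, f(7.5) = 218.75.
Sum = Δs · [f(2.7) + f(3.9) + f(5.1) + f(6.3) + f(7.5)].
Sum = 733.62.

733.62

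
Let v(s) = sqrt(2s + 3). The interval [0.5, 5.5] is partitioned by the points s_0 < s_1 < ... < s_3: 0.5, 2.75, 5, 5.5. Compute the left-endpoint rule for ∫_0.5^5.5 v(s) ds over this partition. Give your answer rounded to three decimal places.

Subinterval widths: 2.25, 2.25, 0.5.
Left endpoints: 0.5, 2.75, 5.
v(0.5) ≈ 2.000, v(2.75) ≈ 2.915, v(5) ≈ 3.606.
Sum = Σ Δs_i · v(s_i).
Sum ≈ 12.863.

12.863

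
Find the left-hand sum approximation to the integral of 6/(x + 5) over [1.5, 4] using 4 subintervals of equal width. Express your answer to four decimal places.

Δx = (4 − 1.5)/4 = 0.625.
Left endpoints: 1.5, 2.125, 2.75, 3.375.
f(1.5) = 12/13, f(2.125) = 16/19, f(2.75) = 24/31, f(3.375) = 48/67.
Sum = Δx · [f(1.5) + f(2.125) + f(2.75) + f(3.375)].
Sum ≈ 2.0349.

2.0349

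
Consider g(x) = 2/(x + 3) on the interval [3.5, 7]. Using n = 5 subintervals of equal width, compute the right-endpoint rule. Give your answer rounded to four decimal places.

0.8250

Δx = (7 − 3.5)/5 = 0.7.
Right endpoints: 4.2, 4.9, 5.6, 6.3, 7.
g(4.2) = 5/18, g(4.9) = 20/79, g(5.6) = 10/43, g(6.3) = 20/93, g(7) = 0.2.
Sum = Δx · [g(4.2) + g(4.9) + g(5.6) + g(6.3) + g(7)].
Sum ≈ 0.8250.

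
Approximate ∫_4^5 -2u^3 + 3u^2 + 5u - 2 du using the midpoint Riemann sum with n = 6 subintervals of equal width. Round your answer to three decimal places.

Δu = (5 − 4)/6 = 1/6.
Midpoints: 49/12, 4.25, 53/12, 55/12, 4.75, 59/12.
f(49/12) = -58519/864, f(4.25) = -80.09375, f(53/12) = -80963/864, f(55/12) = -93853/864, f(4.75) = -124.90625, f(59/12) = -123209/864.
Sum = Δu · [f(49/12) + f(4.25) + f(53/12) + ...].
Sum ≈ -102.944.

-102.944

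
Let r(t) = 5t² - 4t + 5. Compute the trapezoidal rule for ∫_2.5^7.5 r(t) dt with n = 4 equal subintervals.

Δt = (7.5 − 2.5)/4 = 1.25.
r(2.5) = 26.25, r(3.75) = 60.3125, r(5) = 110, r(6.25) = 175.3125, r(7.5) = 256.25.
T_4 = (Δt/2)·[r(t_0) + 2r(t_1) + 2r(t_2) + 2r(t_3) + r(t_4)].
Sum = 608.59375.

608.59375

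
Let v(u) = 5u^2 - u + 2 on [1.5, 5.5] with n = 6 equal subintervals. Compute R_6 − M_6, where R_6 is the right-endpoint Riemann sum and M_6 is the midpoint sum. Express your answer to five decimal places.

R_6 ≈ 312.4814815.
M_6 ≈ 264.9259259.
R_6 − M_6 ≈ 47.55556.

47.55556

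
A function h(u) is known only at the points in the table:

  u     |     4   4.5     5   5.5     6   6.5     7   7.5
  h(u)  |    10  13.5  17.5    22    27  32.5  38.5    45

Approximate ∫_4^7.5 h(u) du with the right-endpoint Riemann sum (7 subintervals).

98

Δu = 0.5.
Sum = 0.5·[13.5 + 17.5 + 22 + 27 + 32.5 + 38.5 + 45] = 98.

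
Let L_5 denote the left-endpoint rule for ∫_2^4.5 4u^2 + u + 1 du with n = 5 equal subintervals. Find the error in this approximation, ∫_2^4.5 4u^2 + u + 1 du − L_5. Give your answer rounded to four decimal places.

16.4583

Exact integral: ∫_2^4.5 f(u) du ≈ 121.458333.
L_5 = 105.
Error ≈ 121.458333 − 105 ≈ 16.4583.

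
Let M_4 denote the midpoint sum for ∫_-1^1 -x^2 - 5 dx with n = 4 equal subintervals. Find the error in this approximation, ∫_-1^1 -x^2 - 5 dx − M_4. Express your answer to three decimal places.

-0.042

Exact integral: ∫_-1^1 f(x) dx ≈ -10.66667.
M_4 = -10.625.
Error ≈ -10.66667 − (-10.625) ≈ -0.042.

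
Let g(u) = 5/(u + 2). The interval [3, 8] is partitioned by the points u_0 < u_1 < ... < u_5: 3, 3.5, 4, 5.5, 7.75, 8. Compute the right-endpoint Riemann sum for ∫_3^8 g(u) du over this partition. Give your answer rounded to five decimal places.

3.15006

Subinterval widths: 0.5, 0.5, 1.5, 2.25, 0.25.
Right endpoints: 3.5, 4, 5.5, 7.75, 8.
g(3.5) = 10/11, g(4) = 5/6, g(5.5) = 2/3, g(7.75) = 20/39, g(8) = 0.5.
Sum = Σ Δu_i · g(u_i).
Sum ≈ 3.15006.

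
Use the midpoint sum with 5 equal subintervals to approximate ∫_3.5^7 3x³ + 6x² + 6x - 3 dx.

2380.5928125

Δx = (7 − 3.5)/5 = 0.7.
Midpoints: 3.85, 4.55, 5.25, 5.95, 6.65.
f(3.85) = 280.234875, f(4.55) = 431.104125, f(5.25) = 627.984375, f(5.95) = 877.049625, f(6.65) = 1184.473875.
Sum = Δx · [f(3.85) + f(4.55) + f(5.25) + f(5.95) + f(6.65)].
Sum = 2380.5928125.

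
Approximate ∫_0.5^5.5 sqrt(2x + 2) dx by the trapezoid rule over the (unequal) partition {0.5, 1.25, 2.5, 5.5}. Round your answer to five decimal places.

Subinterval widths: 0.75, 1.25, 3.
f(0.5) ≈ 1.73205, f(1.25) ≈ 2.12132, f(2.5) ≈ 2.64575, f(5.5) ≈ 3.60555.
On each subinterval the trapezoid contributes (Δx_i/2)·[f(x_{i-1}) + f(x_i)].
Sum ≈ 13.80139.

13.80139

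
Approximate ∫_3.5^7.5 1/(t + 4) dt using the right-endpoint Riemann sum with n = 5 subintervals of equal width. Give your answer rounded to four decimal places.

0.4094

Δt = (7.5 − 3.5)/5 = 0.8.
Right endpoints: 4.3, 5.1, 5.9, 6.7, 7.5.
f(4.3) = 10/83, f(5.1) = 10/91, f(5.9) = 10/99, f(6.7) = 10/107, f(7.5) = 2/23.
Sum = Δt · [f(4.3) + f(5.1) + f(5.9) + f(6.7) + f(7.5)].
Sum ≈ 0.4094.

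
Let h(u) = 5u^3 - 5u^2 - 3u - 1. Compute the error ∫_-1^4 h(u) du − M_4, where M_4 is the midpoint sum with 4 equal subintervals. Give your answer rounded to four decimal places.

Exact integral: ∫_-1^4 h(u) du ≈ 182.916667.
M_4 = 171.5234375.
Error ≈ 182.916667 − 171.5234375 ≈ 11.3932.

11.3932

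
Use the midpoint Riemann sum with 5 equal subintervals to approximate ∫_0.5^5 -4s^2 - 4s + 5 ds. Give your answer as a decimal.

-192.285

Δs = (5 − 0.5)/5 = 0.9.
Midpoints: 0.95, 1.85, 2.75, 3.65, 4.55.
f(0.95) = -2.41, f(1.85) = -16.09, f(2.75) = -36.25, f(3.65) = -62.89, f(4.55) = -96.01.
Sum = Δs · [f(0.95) + f(1.85) + f(2.75) + f(3.65) + f(4.55)].
Sum = -192.285.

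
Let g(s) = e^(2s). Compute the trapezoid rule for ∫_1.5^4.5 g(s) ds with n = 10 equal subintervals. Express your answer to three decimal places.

4162.023

Δs = (4.5 − 1.5)/10 = 0.3.
g(1.5) ≈ 20.086, g(1.8) ≈ 36.598, g(2.1) ≈ 66.686, g(2.4) ≈ 121.510, g(2.7) ≈ 221.406, g(3) ≈ 403.429, g(3.3) ≈ 735.095, g(3.6) ≈ 1339.431, g(3.9) ≈ 2440.602, g(4.2) ≈ 4447.067, g(4.5) ≈ 8103.084.
T_10 = (Δs/2)·[g(s_0) + 2g(s_1) + ... + 2g(s_{9}) + g(s_10)].
Sum ≈ 4162.023.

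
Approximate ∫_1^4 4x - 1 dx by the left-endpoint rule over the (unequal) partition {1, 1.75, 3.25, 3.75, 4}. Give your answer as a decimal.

20.75

Subinterval widths: 0.75, 1.5, 0.5, 0.25.
Left endpoints: 1, 1.75, 3.25, 3.75.
f(1) = 3, f(1.75) = 6, f(3.25) = 12, f(3.75) = 14.
Sum = Σ Δx_i · f(x_i).
Sum = 20.75.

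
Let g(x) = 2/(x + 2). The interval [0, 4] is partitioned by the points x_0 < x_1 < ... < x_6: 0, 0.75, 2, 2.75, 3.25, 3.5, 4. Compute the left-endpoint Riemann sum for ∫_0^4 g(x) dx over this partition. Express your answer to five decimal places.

2.52167

Subinterval widths: 0.75, 1.25, 0.75, 0.5, 0.25, 0.5.
Left endpoints: 0, 0.75, 2, 2.75, 3.25, 3.5.
g(0) = 1, g(0.75) = 8/11, g(2) = 0.5, g(2.75) = 8/19, g(3.25) = 8/21, g(3.5) = 4/11.
Sum = Σ Δx_i · g(x_i).
Sum ≈ 2.52167.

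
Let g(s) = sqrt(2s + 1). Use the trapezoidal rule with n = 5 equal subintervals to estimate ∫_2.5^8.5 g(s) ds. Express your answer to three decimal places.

20.536

Δs = (8.5 − 2.5)/5 = 1.2.
g(2.5) ≈ 2.449, g(3.7) ≈ 2.898, g(4.9) ≈ 3.286, g(6.1) ≈ 3.633, g(7.3) ≈ 3.950, g(8.5) ≈ 4.243.
T_5 = (Δs/2)·[g(s_0) + 2g(s_1) + ... + 2g(s_{4}) + g(s_5)].
Sum ≈ 20.536.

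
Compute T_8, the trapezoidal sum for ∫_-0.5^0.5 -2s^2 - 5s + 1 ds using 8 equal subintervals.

Δs = (0.5 − (-0.5))/8 = 0.125.
f(-0.5) = 3, f(-0.375) = 2.59375, f(-0.25) = 2.125, f(-0.125) = 1.59375, f(0) = 1, f(0.125) = 0.34375, f(0.25) = -0.375, f(0.375) = -1.15625, f(0.5) = -2.
T_8 = (Δs/2)·[f(s_0) + 2f(s_1) + ... + 2f(s_{7}) + f(s_8)].
Sum = 0.828125.

0.828125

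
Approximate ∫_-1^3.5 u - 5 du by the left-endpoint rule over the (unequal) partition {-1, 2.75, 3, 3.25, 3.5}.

-24

Subinterval widths: 3.75, 0.25, 0.25, 0.25.
Left endpoints: -1, 2.75, 3, 3.25.
f(-1) = -6, f(2.75) = -2.25, f(3) = -2, f(3.25) = -1.75.
Sum = Σ Δu_i · f(u_i).
Sum = -24.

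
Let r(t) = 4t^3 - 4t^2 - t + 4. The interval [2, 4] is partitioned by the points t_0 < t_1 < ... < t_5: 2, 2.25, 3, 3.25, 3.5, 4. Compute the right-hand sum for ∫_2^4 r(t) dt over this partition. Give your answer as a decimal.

Subinterval widths: 0.25, 0.75, 0.25, 0.25, 0.5.
Right endpoints: 2.25, 3, 3.25, 3.5, 4.
r(2.25) = 27.0625, r(3) = 73, r(3.25) = 95.8125, r(3.5) = 123, r(4) = 192.
Sum = Σ Δt_i · r(t_i).
Sum = 212.21875.

212.21875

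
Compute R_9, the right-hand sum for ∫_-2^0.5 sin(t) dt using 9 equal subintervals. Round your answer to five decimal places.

-1.09252

Δt = (0.5 − (-2))/9 = 5/18.
Right endpoints: -31/18, -13/9, -7/6, -8/9, -11/18, -1/3, -1/18, 2/9, 0.5.
f(-31/18) ≈ -0.98856, f(-13/9) ≈ -0.99203, f(-7/6) ≈ -0.91944, f(-8/9) ≈ -0.77637, f(-11/18) ≈ -0.57378, f(-1/3) ≈ -0.32719, f(-1/18) ≈ -0.05553, f(2/9) ≈ 0.22040, f(0.5) ≈ 0.47943.
Sum = Δt · [f(-31/18) + f(-13/9) + f(-7/6) + ...].
Sum ≈ -1.09252.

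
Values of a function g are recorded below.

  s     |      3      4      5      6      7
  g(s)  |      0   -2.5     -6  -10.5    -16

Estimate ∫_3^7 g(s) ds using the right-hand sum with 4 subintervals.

Δs = 1.
Sum = 1·[(-2.5) + (-6) + (-10.5) + (-16)] = -35.

-35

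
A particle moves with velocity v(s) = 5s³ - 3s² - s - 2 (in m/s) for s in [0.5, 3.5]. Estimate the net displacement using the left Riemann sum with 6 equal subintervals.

Δs = (3.5 − 0.5)/6 = 0.5.
Left endpoints: 0.5, 1, 1.5, 2, 2.5, 3.
v(0.5) = -2.625, v(1) = -1, v(1.5) = 6.625, v(2) = 24, v(2.5) = 54.875, v(3) = 103.
Sum = Δs · [v(0.5) + v(1) + v(1.5) + ...].
Sum = 92.4375.

92.4375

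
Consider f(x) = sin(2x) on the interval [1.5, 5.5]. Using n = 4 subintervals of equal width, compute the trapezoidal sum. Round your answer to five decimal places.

Δx = (5.5 − 1.5)/4 = 1.
f(1.5) ≈ 0.14112, f(2.5) ≈ -0.95892, f(3.5) ≈ 0.65699, f(4.5) ≈ 0.41212, f(5.5) ≈ -0.99999.
T_4 = (Δx/2)·[f(x_0) + 2f(x_1) + 2f(x_2) + 2f(x_3) + f(x_4)].
Sum ≈ -0.31925.

-0.31925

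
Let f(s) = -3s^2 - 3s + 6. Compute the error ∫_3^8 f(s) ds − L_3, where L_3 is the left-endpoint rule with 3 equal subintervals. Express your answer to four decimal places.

Exact integral: ∫_3^8 f(s) ds = -537.5.
L_3 ≈ -394.444444.
Error ≈ -537.5 − (-394.444444) ≈ -143.0556.

-143.0556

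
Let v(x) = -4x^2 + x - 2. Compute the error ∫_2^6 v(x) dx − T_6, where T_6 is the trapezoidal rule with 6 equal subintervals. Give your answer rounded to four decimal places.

Exact integral: ∫_2^6 v(x) dx ≈ -269.333333.
T_6 ≈ -270.518519.
Error ≈ -269.333333 − (-270.518519) ≈ 1.1852.

1.1852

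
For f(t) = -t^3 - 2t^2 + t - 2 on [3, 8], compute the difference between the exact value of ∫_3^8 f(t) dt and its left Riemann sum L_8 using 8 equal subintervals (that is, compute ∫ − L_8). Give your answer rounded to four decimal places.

Exact integral: ∫_3^8 f(t) dt ≈ -1309.583333.
L_8 = -1131.23046875.
Error ≈ -1309.583333 − (-1131.23046875) ≈ -178.3529.

-178.3529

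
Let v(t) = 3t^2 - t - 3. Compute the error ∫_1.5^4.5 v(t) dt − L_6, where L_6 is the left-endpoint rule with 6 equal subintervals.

12.375

Exact integral: ∫_1.5^4.5 v(t) dt = 69.75.
L_6 = 57.375.
Error = 69.75 − 57.375 = 12.375.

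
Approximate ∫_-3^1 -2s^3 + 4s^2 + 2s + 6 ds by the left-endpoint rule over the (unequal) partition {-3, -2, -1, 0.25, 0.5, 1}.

Subinterval widths: 1, 1, 1.25, 0.25, 0.5.
Left endpoints: -3, -2, -1, 0.25, 0.5.
f(-3) = 90, f(-2) = 34, f(-1) = 10, f(0.25) = 6.71875, f(0.5) = 7.75.
Sum = Σ Δs_i · f(s_i).
Sum = 142.0546875.

142.0546875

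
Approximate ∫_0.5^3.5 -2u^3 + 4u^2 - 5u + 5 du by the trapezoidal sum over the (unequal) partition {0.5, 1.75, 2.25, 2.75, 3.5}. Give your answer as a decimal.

-35.328125

Subinterval widths: 1.25, 0.5, 0.5, 0.75.
f(0.5) = 3.25, f(1.75) = -2.21875, f(2.25) = -8.78125, f(2.75) = -20.09375, f(3.5) = -49.25.
On each subinterval the trapezoid contributes (Δu_i/2)·[f(u_{i-1}) + f(u_i)].
Sum = -35.328125.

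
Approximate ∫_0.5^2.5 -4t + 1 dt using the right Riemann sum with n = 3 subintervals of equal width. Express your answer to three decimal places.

Δt = (2.5 − 0.5)/3 = 2/3.
Right endpoints: 7/6, 11/6, 2.5.
f(7/6) = -11/3, f(11/6) = -19/3, f(2.5) = -9.
Sum = Δt · [f(7/6) + f(11/6) + f(2.5)].
Sum ≈ -12.667.

-12.667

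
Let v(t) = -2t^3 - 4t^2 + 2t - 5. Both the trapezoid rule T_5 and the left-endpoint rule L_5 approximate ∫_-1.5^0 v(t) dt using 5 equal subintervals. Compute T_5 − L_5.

T_5 = -11.7075.
L_5 = -12.495.
T_5 − L_5 = 0.7875.

0.7875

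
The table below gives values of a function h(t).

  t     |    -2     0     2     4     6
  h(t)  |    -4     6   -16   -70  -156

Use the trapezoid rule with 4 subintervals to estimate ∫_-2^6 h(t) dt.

-320

Δt = 2.
T_4 = (2/2)·[(-4) + 2·6 + 2·(-16) + 2·(-70) + (-156)] = -320.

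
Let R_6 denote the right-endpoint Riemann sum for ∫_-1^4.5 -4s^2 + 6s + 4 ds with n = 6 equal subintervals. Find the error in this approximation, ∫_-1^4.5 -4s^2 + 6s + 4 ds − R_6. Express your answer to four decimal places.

Exact integral: ∫_-1^4.5 f(s) ds ≈ -43.083333.
R_6 ≈ -66.331019.
Error ≈ -43.083333 − (-66.331019) ≈ 23.2477.

23.2477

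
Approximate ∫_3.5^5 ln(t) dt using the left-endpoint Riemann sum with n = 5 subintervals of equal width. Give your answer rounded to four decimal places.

2.1084

Δt = (5 − 3.5)/5 = 0.3.
Left endpoints: 3.5, 3.8, 4.1, 4.4, 4.7.
f(3.5) ≈ 1.2528, f(3.8) ≈ 1.3350, f(4.1) ≈ 1.4110, f(4.4) ≈ 1.4816, f(4.7) ≈ 1.5476.
Sum = Δt · [f(3.5) + f(3.8) + f(4.1) + f(4.4) + f(4.7)].
Sum ≈ 2.1084.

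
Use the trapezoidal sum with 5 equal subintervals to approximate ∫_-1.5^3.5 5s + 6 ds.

Δs = (3.5 − (-1.5))/5 = 1.
f(-1.5) = -1.5, f(-0.5) = 3.5, f(0.5) = 8.5, f(1.5) = 13.5, f(2.5) = 18.5, f(3.5) = 23.5.
T_5 = (Δs/2)·[f(s_0) + 2f(s_1) + ... + 2f(s_{4}) + f(s_5)].
Sum = 55.

55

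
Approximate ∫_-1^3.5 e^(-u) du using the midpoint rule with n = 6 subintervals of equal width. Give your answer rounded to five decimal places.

Δu = (3.5 − (-1))/6 = 0.75.
Midpoints: -0.625, 0.125, 0.875, 1.625, 2.375, 3.125.
f(-0.625) ≈ 1.86825, f(0.125) ≈ 0.88250, f(0.875) ≈ 0.41686, f(1.625) ≈ 0.19691, f(2.375) ≈ 0.09301, f(3.125) ≈ 0.04394.
Sum = Δu · [f(-0.625) + f(0.125) + f(0.875) + ...].
Sum ≈ 2.62610.

2.62610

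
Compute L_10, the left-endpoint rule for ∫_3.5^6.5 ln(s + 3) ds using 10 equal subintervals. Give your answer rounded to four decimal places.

Δs = (6.5 − 3.5)/10 = 0.3.
Left endpoints: 3.5, 3.8, 4.1, 4.4, 4.7, 5, 5.3, 5.6, 5.9, 6.2.
f(3.5) ≈ 1.8718, f(3.8) ≈ 1.9169, f(4.1) ≈ 1.9601, f(4.4) ≈ 2.0015, f(4.7) ≈ 2.0412, f(5) ≈ 2.0794, f(5.3) ≈ 2.1163, f(5.6) ≈ 2.1518, f(5.9) ≈ 2.1861, f(6.2) ≈ 2.2192.
Sum = Δs · [f(3.5) + f(3.8) + f(4.1) + ...].
Sum ≈ 6.1633.

6.1633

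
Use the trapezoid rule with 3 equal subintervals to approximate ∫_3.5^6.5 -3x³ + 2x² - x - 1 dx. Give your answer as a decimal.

Δx = (6.5 − 3.5)/3 = 1.
f(3.5) = -108.625, f(4.5) = -238.375, f(5.5) = -445.125, f(6.5) = -746.875.
T_3 = (Δx/2)·[f(x_0) + 2f(x_1) + 2f(x_2) + f(x_3)].
Sum = -1111.25.

-1111.25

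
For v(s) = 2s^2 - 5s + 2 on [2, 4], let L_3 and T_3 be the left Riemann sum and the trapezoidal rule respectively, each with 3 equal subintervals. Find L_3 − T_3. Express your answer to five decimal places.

L_3 ≈ 6.9629630.
T_3 ≈ 11.6296296.
L_3 − T_3 ≈ -4.66667.

-4.66667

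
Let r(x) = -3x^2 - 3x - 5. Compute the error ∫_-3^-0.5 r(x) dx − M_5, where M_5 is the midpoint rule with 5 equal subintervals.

-0.15625

Exact integral: ∫_-3^-0.5 r(x) dx = -26.25.
M_5 = -26.09375.
Error = -26.25 − (-26.09375) = -0.15625.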